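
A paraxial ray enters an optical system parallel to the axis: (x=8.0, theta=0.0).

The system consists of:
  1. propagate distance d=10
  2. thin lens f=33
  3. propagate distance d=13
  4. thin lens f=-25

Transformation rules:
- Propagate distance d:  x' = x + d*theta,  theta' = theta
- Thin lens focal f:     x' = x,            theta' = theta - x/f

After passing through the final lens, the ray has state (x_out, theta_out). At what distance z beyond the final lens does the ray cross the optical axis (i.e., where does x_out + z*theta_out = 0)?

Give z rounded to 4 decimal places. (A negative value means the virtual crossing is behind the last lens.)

Initial: x=8.0000 theta=0.0000
After 1 (propagate distance d=10): x=8.0000 theta=0.0000
After 2 (thin lens f=33): x=8.0000 theta=-8/33 (≈-0.2424)
After 3 (propagate distance d=13): x=160/33 (≈4.8485) theta=-8/33 (≈-0.2424)
After 4 (thin lens f=-25): x=160/33 (≈4.8485) theta=-8/165 (≈-0.0485)
z_focus = -x_out/theta_out = -(160/33)/(-8/165) = 100.0000
Rounded to 4 decimal places: z = 100.0000

Answer: 100.0000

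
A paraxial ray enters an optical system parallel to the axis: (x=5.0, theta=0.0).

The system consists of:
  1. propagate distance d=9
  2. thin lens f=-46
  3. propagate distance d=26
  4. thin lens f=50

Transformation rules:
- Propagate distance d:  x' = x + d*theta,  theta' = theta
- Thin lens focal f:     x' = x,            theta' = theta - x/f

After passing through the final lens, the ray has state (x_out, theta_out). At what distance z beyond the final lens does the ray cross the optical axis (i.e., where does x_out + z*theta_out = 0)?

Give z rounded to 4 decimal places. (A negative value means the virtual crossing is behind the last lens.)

Answer: 163.6364

Derivation:
Initial: x=5.0000 theta=0.0000
After 1 (propagate distance d=9): x=5.0000 theta=0.0000
After 2 (thin lens f=-46): x=5.0000 theta=5/46 (≈0.1087)
After 3 (propagate distance d=26): x=180/23 (≈7.8261) theta=5/46 (≈0.1087)
After 4 (thin lens f=50): x=180/23 (≈7.8261) theta=-11/230 (≈-0.0478)
z_focus = -x_out/theta_out = -(180/23)/(-11/230) = 1800/11 ≈ 163.6364
Rounded to 4 decimal places: z = 163.6364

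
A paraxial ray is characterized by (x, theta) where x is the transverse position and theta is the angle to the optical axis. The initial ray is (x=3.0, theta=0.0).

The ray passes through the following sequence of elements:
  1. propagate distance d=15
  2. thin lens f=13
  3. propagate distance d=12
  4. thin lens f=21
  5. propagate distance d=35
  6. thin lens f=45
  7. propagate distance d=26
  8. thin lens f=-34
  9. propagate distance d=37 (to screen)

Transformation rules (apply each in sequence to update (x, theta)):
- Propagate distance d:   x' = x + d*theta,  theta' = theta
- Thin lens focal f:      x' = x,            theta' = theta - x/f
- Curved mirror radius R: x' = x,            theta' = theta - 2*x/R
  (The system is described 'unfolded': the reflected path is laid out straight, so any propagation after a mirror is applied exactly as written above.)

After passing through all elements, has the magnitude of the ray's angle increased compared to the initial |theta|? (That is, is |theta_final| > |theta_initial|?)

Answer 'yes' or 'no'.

Initial: x=3.0000 theta=0.0000
After 1 (propagate distance d=15): x=3.0000 theta=0.0000
After 2 (thin lens f=13): x=3.0000 theta=-3/13 (≈-0.2308)
After 3 (propagate distance d=12): x=3/13 (≈0.2308) theta=-3/13 (≈-0.2308)
After 4 (thin lens f=21): x=3/13 (≈0.2308) theta=-22/91 (≈-0.2418)
After 5 (propagate distance d=35): x=-107/13 (≈-8.2308) theta=-22/91 (≈-0.2418)
After 6 (thin lens f=45): x=-107/13 (≈-8.2308) theta=-241/4095 (≈-0.0589)
After 7 (propagate distance d=26): x=-39971/4095 (≈-9.7609) theta=-241/4095 (≈-0.0589)
After 8 (thin lens f=-34): x=-39971/4095 (≈-9.7609) theta=-247/714 (≈-0.3459)
After 9 (propagate distance d=37 (to screen)): x=-3141119/139230 (≈-22.5606) theta=-247/714 (≈-0.3459)
|theta_initial|=0.0000 |theta_final|=247/714 (≈0.3459) -> increased

Answer: yes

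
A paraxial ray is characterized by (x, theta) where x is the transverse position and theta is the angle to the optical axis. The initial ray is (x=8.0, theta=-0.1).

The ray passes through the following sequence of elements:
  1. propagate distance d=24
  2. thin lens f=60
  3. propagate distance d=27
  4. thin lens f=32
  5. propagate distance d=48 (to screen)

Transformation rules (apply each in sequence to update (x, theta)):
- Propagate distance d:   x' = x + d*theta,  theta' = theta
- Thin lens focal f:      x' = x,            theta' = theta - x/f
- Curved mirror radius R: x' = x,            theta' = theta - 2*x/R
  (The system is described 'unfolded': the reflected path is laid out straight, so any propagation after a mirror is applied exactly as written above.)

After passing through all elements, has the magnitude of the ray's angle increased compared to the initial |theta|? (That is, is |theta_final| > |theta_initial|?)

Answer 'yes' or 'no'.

Initial: x=8.0000 theta=-0.1000
After 1 (propagate distance d=24): x=5.6000 theta=-0.1000
After 2 (thin lens f=60): x=5.6000 theta=-29/150 (≈-0.1933)
After 3 (propagate distance d=27): x=0.3800 theta=-29/150 (≈-0.1933)
After 4 (thin lens f=32): x=0.3800 theta=-197/960 (≈-0.2052)
After 5 (propagate distance d=48 (to screen)): x=-9.4700 theta=-197/960 (≈-0.2052)
|theta_initial|=0.1000 |theta_final|=197/960 (≈0.2052) -> increased

Answer: yes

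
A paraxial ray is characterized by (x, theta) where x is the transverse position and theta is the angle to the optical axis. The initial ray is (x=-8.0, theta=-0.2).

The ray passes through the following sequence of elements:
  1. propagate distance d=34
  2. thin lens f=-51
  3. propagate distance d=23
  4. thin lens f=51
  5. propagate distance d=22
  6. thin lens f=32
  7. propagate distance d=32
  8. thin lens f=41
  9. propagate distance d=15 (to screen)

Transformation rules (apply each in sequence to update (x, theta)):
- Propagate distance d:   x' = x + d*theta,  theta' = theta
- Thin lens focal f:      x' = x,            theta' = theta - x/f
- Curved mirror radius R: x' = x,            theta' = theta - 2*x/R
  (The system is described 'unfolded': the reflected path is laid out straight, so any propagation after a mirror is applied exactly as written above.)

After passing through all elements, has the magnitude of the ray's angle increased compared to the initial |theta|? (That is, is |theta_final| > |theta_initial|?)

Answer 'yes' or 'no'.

Initial: x=-8.0000 theta=-0.2000
After 1 (propagate distance d=34): x=-14.8000 theta=-0.2000
After 2 (thin lens f=-51): x=-14.8000 theta=-25/51 (≈-0.4902)
After 3 (propagate distance d=23): x=-6649/255 (≈-26.0745) theta=-25/51 (≈-0.4902)
After 4 (thin lens f=51): x=-6649/255 (≈-26.0745) theta=274/13005 (≈0.0211)
After 5 (propagate distance d=22): x=-333071/13005 (≈-25.6110) theta=274/13005 (≈0.0211)
After 6 (thin lens f=32): x=-333071/13005 (≈-25.6110) theta=341839/416160 (≈0.8214)
After 7 (propagate distance d=32): x=8768/13005 (≈0.6742) theta=341839/416160 (≈0.8214)
After 8 (thin lens f=41): x=8768/13005 (≈0.6742) theta=13734823/17062560 (≈0.8050)
After 9 (propagate distance d=15 (to screen)): x=217525961/17062560 (≈12.7487) theta=13734823/17062560 (≈0.8050)
|theta_initial|=0.2000 |theta_final|=13734823/17062560 (≈0.8050) -> increased

Answer: yes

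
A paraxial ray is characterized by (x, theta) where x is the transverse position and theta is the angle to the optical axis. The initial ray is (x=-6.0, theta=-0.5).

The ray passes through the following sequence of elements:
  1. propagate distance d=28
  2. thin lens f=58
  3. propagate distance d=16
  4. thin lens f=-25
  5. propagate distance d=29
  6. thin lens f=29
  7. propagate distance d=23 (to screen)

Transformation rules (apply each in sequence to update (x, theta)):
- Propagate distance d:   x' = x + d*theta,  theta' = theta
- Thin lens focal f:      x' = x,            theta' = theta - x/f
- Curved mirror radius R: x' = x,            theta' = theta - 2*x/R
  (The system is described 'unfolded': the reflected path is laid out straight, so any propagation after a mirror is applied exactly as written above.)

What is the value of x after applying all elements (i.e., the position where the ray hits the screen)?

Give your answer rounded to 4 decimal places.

Answer: -35.2316

Derivation:
Initial: x=-6.0000 theta=-0.5000
After 1 (propagate distance d=28): x=-20.0000 theta=-0.5000
After 2 (thin lens f=58): x=-20.0000 theta=-9/58 (≈-0.1552)
After 3 (propagate distance d=16): x=-652/29 (≈-22.4828) theta=-9/58 (≈-0.1552)
After 4 (thin lens f=-25): x=-652/29 (≈-22.4828) theta=-1529/1450 (≈-1.0545)
After 5 (propagate distance d=29): x=-76941/1450 (≈-53.0628) theta=-1529/1450 (≈-1.0545)
After 6 (thin lens f=29): x=-76941/1450 (≈-53.0628) theta=652/841 (≈0.7753)
After 7 (propagate distance d=23 (to screen)): x=-1481489/42050 (≈-35.2316) theta=652/841 (≈0.7753)
Rounded to 4 decimal places: x = -35.2316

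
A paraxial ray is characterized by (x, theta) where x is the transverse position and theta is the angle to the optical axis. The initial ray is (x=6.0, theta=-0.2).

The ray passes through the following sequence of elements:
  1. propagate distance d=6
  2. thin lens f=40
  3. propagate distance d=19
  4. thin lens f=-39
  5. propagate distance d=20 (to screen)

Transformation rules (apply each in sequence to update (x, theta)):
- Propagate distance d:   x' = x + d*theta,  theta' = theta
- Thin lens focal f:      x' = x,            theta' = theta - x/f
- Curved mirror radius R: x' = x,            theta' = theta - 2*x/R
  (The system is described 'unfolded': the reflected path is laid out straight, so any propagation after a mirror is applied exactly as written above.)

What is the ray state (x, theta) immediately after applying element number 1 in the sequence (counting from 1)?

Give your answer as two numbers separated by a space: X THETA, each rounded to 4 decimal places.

Answer: 4.8000 -0.2000

Derivation:
Initial: x=6.0000 theta=-0.2000
After 1 (propagate distance d=6): x=4.8000 theta=-0.2000
Rounded to 4 decimal places: x = 4.8000, theta = -0.2000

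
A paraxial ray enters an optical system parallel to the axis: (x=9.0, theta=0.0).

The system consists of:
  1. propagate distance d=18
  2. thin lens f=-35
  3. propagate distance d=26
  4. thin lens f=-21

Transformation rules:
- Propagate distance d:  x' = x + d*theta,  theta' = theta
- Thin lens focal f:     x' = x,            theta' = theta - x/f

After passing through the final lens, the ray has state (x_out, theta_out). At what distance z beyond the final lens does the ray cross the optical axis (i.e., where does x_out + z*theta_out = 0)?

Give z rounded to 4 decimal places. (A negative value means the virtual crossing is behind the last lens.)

Initial: x=9.0000 theta=0.0000
After 1 (propagate distance d=18): x=9.0000 theta=0.0000
After 2 (thin lens f=-35): x=9.0000 theta=9/35 (≈0.2571)
After 3 (propagate distance d=26): x=549/35 (≈15.6857) theta=9/35 (≈0.2571)
After 4 (thin lens f=-21): x=549/35 (≈15.6857) theta=246/245 (≈1.0041)
z_focus = -x_out/theta_out = -(549/35)/(246/245) = -1281/82 ≈ -15.6220
Rounded to 4 decimal places: z = -15.6220

Answer: -15.6220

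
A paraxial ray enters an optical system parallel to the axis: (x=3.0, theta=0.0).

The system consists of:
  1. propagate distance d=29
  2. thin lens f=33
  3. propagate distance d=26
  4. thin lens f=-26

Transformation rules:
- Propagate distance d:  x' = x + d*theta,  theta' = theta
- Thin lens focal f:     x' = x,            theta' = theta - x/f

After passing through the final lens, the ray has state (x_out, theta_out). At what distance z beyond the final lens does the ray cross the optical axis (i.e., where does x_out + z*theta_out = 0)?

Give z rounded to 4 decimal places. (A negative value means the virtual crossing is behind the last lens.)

Initial: x=3.0000 theta=0.0000
After 1 (propagate distance d=29): x=3.0000 theta=0.0000
After 2 (thin lens f=33): x=3.0000 theta=-1/11 (≈-0.0909)
After 3 (propagate distance d=26): x=7/11 (≈0.6364) theta=-1/11 (≈-0.0909)
After 4 (thin lens f=-26): x=7/11 (≈0.6364) theta=-19/286 (≈-0.0664)
z_focus = -x_out/theta_out = -(7/11)/(-19/286) = 182/19 ≈ 9.5789
Rounded to 4 decimal places: z = 9.5789

Answer: 9.5789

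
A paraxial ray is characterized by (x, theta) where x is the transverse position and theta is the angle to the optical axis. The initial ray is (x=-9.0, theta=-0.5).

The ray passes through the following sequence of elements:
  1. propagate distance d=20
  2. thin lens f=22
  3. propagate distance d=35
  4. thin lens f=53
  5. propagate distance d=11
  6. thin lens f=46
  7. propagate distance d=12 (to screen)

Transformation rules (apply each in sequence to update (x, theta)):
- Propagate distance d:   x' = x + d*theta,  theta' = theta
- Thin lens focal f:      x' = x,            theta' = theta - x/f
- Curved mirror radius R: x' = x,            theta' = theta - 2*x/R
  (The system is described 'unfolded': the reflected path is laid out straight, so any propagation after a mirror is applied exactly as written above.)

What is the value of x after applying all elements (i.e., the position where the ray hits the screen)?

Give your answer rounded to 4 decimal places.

Answer: 5.0663

Derivation:
Initial: x=-9.0000 theta=-0.5000
After 1 (propagate distance d=20): x=-19.0000 theta=-0.5000
After 2 (thin lens f=22): x=-19.0000 theta=4/11 (≈0.3636)
After 3 (propagate distance d=35): x=-69/11 (≈-6.2727) theta=4/11 (≈0.3636)
After 4 (thin lens f=53): x=-69/11 (≈-6.2727) theta=281/583 (≈0.4820)
After 5 (propagate distance d=11): x=-566/583 (≈-0.9708) theta=281/583 (≈0.4820)
After 6 (thin lens f=46): x=-566/583 (≈-0.9708) theta=6746/13409 (≈0.5031)
After 7 (propagate distance d=12 (to screen)): x=67934/13409 (≈5.0663) theta=6746/13409 (≈0.5031)
Rounded to 4 decimal places: x = 5.0663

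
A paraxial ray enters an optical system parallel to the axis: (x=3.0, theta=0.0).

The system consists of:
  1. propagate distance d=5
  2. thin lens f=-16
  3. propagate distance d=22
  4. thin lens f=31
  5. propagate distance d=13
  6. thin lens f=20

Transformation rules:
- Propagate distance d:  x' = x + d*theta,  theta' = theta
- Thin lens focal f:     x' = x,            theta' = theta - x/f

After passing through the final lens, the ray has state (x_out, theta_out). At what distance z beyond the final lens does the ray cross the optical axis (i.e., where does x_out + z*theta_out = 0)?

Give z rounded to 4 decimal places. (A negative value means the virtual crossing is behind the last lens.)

Initial: x=3.0000 theta=0.0000
After 1 (propagate distance d=5): x=3.0000 theta=0.0000
After 2 (thin lens f=-16): x=3.0000 theta=0.1875
After 3 (propagate distance d=22): x=7.1250 theta=0.1875
After 4 (thin lens f=31): x=7.1250 theta=-21/496 (≈-0.0423)
After 5 (propagate distance d=13): x=3261/496 (≈6.5746) theta=-21/496 (≈-0.0423)
After 6 (thin lens f=20): x=3261/496 (≈6.5746) theta=-3681/9920 (≈-0.3711)
z_focus = -x_out/theta_out = -(3261/496)/(-3681/9920) = 21740/1227 ≈ 17.7180
Rounded to 4 decimal places: z = 17.7180

Answer: 17.7180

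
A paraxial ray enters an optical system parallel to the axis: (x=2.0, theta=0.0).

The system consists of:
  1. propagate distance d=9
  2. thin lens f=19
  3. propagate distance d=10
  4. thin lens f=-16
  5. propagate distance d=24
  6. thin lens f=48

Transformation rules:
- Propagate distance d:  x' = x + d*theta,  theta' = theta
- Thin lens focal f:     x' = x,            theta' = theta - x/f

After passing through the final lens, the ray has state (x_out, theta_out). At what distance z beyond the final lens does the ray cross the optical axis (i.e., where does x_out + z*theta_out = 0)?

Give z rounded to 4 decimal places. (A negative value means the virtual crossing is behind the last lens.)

Answer: -3.6923

Derivation:
Initial: x=2.0000 theta=0.0000
After 1 (propagate distance d=9): x=2.0000 theta=0.0000
After 2 (thin lens f=19): x=2.0000 theta=-2/19 (≈-0.1053)
After 3 (propagate distance d=10): x=18/19 (≈0.9474) theta=-2/19 (≈-0.1053)
After 4 (thin lens f=-16): x=18/19 (≈0.9474) theta=-7/152 (≈-0.0461)
After 5 (propagate distance d=24): x=-3/19 (≈-0.1579) theta=-7/152 (≈-0.0461)
After 6 (thin lens f=48): x=-3/19 (≈-0.1579) theta=-13/304 (≈-0.0428)
z_focus = -x_out/theta_out = -(-3/19)/(-13/304) = -48/13 ≈ -3.6923
Rounded to 4 decimal places: z = -3.6923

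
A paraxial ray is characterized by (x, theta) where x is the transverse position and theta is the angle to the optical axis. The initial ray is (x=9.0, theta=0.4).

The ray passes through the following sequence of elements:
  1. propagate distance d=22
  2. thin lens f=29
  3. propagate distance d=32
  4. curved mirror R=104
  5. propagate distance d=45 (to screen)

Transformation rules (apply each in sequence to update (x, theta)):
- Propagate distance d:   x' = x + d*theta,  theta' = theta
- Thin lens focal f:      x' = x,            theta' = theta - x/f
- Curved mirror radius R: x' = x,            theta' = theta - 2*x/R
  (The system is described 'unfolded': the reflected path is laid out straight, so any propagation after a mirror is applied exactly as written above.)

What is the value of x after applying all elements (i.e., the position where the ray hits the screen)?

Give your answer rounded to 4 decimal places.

Initial: x=9.0000 theta=0.4000
After 1 (propagate distance d=22): x=17.8000 theta=0.4000
After 2 (thin lens f=29): x=17.8000 theta=-31/145 (≈-0.2138)
After 3 (propagate distance d=32): x=1589/145 (≈10.9586) theta=-31/145 (≈-0.2138)
After 4 (curved mirror R=104): x=1589/145 (≈10.9586) theta=-3201/7540 (≈-0.4245)
After 5 (propagate distance d=45 (to screen)): x=-61417/7540 (≈-8.1455) theta=-3201/7540 (≈-0.4245)
Rounded to 4 decimal places: x = -8.1455

Answer: -8.1455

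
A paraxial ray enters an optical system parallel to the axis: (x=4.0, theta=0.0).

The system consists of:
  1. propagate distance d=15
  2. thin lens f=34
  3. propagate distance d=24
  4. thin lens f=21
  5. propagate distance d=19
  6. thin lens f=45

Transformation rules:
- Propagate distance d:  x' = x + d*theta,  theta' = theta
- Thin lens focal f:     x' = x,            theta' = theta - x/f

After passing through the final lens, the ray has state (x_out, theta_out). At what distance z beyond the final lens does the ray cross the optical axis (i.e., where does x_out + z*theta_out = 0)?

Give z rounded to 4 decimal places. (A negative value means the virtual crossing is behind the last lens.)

Initial: x=4.0000 theta=0.0000
After 1 (propagate distance d=15): x=4.0000 theta=0.0000
After 2 (thin lens f=34): x=4.0000 theta=-2/17 (≈-0.1176)
After 3 (propagate distance d=24): x=20/17 (≈1.1765) theta=-2/17 (≈-0.1176)
After 4 (thin lens f=21): x=20/17 (≈1.1765) theta=-62/357 (≈-0.1737)
After 5 (propagate distance d=19): x=-758/357 (≈-2.1232) theta=-62/357 (≈-0.1737)
After 6 (thin lens f=45): x=-758/357 (≈-2.1232) theta=-2032/16065 (≈-0.1265)
z_focus = -x_out/theta_out = -(-758/357)/(-2032/16065) = -17055/1016 ≈ -16.7864
Rounded to 4 decimal places: z = -16.7864

Answer: -16.7864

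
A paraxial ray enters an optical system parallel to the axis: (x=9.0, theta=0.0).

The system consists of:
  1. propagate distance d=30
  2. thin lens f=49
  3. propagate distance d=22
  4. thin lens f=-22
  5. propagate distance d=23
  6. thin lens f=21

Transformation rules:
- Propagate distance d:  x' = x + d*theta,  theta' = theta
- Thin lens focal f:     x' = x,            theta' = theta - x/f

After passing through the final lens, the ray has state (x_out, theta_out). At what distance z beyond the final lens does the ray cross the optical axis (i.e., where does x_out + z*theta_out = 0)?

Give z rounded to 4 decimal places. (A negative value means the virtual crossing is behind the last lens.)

Initial: x=9.0000 theta=0.0000
After 1 (propagate distance d=30): x=9.0000 theta=0.0000
After 2 (thin lens f=49): x=9.0000 theta=-9/49 (≈-0.1837)
After 3 (propagate distance d=22): x=243/49 (≈4.9592) theta=-9/49 (≈-0.1837)
After 4 (thin lens f=-22): x=243/49 (≈4.9592) theta=45/1078 (≈0.0417)
After 5 (propagate distance d=23): x=6381/1078 (≈5.9193) theta=45/1078 (≈0.0417)
After 6 (thin lens f=21): x=6381/1078 (≈5.9193) theta=-906/3773 (≈-0.2401)
z_focus = -x_out/theta_out = -(6381/1078)/(-906/3773) = 14889/604 ≈ 24.6507
Rounded to 4 decimal places: z = 24.6507

Answer: 24.6507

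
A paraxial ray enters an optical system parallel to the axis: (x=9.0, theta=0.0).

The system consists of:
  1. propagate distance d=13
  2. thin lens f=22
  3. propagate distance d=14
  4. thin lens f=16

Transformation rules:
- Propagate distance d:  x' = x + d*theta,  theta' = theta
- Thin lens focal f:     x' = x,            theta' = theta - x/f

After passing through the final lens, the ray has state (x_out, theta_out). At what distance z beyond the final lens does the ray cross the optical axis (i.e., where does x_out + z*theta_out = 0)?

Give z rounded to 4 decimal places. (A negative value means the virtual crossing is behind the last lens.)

Initial: x=9.0000 theta=0.0000
After 1 (propagate distance d=13): x=9.0000 theta=0.0000
After 2 (thin lens f=22): x=9.0000 theta=-9/22 (≈-0.4091)
After 3 (propagate distance d=14): x=36/11 (≈3.2727) theta=-9/22 (≈-0.4091)
After 4 (thin lens f=16): x=36/11 (≈3.2727) theta=-27/44 (≈-0.6136)
z_focus = -x_out/theta_out = -(36/11)/(-27/44) = 16/3 ≈ 5.3333
Rounded to 4 decimal places: z = 5.3333

Answer: 5.3333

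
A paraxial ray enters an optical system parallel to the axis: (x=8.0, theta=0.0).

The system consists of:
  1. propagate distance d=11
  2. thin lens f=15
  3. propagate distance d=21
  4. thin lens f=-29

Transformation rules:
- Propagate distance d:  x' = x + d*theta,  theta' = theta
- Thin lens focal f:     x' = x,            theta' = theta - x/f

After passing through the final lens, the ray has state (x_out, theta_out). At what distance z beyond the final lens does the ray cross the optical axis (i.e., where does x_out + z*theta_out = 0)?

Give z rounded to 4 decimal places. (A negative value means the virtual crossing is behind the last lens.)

Answer: -4.9714

Derivation:
Initial: x=8.0000 theta=0.0000
After 1 (propagate distance d=11): x=8.0000 theta=0.0000
After 2 (thin lens f=15): x=8.0000 theta=-8/15 (≈-0.5333)
After 3 (propagate distance d=21): x=-3.2000 theta=-8/15 (≈-0.5333)
After 4 (thin lens f=-29): x=-3.2000 theta=-56/87 (≈-0.6437)
z_focus = -x_out/theta_out = -(-3.2000)/(-56/87) = -174/35 ≈ -4.9714
Rounded to 4 decimal places: z = -4.9714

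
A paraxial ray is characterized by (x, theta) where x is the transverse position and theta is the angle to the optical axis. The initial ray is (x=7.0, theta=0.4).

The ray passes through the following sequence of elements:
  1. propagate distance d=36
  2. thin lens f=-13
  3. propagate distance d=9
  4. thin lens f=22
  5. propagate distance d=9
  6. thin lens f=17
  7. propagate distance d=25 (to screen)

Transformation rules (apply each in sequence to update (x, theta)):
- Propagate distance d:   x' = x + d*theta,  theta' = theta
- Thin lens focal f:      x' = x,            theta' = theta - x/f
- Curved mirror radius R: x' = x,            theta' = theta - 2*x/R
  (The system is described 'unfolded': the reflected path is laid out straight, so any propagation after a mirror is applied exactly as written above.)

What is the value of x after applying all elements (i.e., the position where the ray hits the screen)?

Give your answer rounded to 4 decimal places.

Initial: x=7.0000 theta=0.4000
After 1 (propagate distance d=36): x=21.4000 theta=0.4000
After 2 (thin lens f=-13): x=21.4000 theta=133/65 (≈2.0462)
After 3 (propagate distance d=9): x=2588/65 (≈39.8154) theta=133/65 (≈2.0462)
After 4 (thin lens f=22): x=2588/65 (≈39.8154) theta=13/55 (≈0.2364)
After 5 (propagate distance d=9): x=29989/715 (≈41.9427) theta=13/55 (≈0.2364)
After 6 (thin lens f=17): x=29989/715 (≈41.9427) theta=-27116/12155 (≈-2.2309)
After 7 (propagate distance d=25 (to screen)): x=-168087/12155 (≈-13.8286) theta=-27116/12155 (≈-2.2309)
Rounded to 4 decimal places: x = -13.8286

Answer: -13.8286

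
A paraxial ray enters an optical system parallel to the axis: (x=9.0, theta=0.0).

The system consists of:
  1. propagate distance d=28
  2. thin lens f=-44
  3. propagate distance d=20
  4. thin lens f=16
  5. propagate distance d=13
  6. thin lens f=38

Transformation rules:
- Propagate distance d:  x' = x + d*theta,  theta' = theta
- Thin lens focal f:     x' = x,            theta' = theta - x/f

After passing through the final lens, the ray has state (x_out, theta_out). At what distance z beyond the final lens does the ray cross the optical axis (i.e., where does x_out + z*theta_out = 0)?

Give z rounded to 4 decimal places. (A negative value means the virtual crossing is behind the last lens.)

Answer: 6.8345

Derivation:
Initial: x=9.0000 theta=0.0000
After 1 (propagate distance d=28): x=9.0000 theta=0.0000
After 2 (thin lens f=-44): x=9.0000 theta=9/44 (≈0.2045)
After 3 (propagate distance d=20): x=144/11 (≈13.0909) theta=9/44 (≈0.2045)
After 4 (thin lens f=16): x=144/11 (≈13.0909) theta=-27/44 (≈-0.6136)
After 5 (propagate distance d=13): x=225/44 (≈5.1136) theta=-27/44 (≈-0.6136)
After 6 (thin lens f=38): x=225/44 (≈5.1136) theta=-1251/1672 (≈-0.7482)
z_focus = -x_out/theta_out = -(225/44)/(-1251/1672) = 950/139 ≈ 6.8345
Rounded to 4 decimal places: z = 6.8345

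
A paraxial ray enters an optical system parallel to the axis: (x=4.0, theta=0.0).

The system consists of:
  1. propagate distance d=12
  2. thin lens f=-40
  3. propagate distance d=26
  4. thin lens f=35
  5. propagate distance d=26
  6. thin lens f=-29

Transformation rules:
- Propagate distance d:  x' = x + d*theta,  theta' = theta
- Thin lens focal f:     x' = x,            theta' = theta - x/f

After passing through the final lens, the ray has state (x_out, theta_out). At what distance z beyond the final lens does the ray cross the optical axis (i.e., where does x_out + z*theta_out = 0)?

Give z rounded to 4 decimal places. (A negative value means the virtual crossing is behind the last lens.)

Answer: -72.0926

Derivation:
Initial: x=4.0000 theta=0.0000
After 1 (propagate distance d=12): x=4.0000 theta=0.0000
After 2 (thin lens f=-40): x=4.0000 theta=0.1000
After 3 (propagate distance d=26): x=6.6000 theta=0.1000
After 4 (thin lens f=35): x=6.6000 theta=-31/350 (≈-0.0886)
After 5 (propagate distance d=26): x=752/175 (≈4.2971) theta=-31/350 (≈-0.0886)
After 6 (thin lens f=-29): x=752/175 (≈4.2971) theta=121/2030 (≈0.0596)
z_focus = -x_out/theta_out = -(752/175)/(121/2030) = -43616/605 ≈ -72.0926
Rounded to 4 decimal places: z = -72.0926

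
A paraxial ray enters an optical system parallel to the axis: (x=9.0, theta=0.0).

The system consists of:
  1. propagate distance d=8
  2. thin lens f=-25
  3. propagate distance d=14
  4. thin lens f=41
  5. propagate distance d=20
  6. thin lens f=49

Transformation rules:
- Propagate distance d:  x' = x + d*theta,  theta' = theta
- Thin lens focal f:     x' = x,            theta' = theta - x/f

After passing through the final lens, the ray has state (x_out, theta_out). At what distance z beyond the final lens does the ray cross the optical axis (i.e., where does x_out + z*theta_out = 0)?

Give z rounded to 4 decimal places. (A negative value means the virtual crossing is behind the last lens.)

Answer: 52.1162

Derivation:
Initial: x=9.0000 theta=0.0000
After 1 (propagate distance d=8): x=9.0000 theta=0.0000
After 2 (thin lens f=-25): x=9.0000 theta=0.3600
After 3 (propagate distance d=14): x=14.0400 theta=0.3600
After 4 (thin lens f=41): x=14.0400 theta=18/1025 (≈0.0176)
After 5 (propagate distance d=20): x=14751/1025 (≈14.3912) theta=18/1025 (≈0.0176)
After 6 (thin lens f=49): x=14751/1025 (≈14.3912) theta=-13869/50225 (≈-0.2761)
z_focus = -x_out/theta_out = -(14751/1025)/(-13869/50225) = 80311/1541 ≈ 52.1162
Rounded to 4 decimal places: z = 52.1162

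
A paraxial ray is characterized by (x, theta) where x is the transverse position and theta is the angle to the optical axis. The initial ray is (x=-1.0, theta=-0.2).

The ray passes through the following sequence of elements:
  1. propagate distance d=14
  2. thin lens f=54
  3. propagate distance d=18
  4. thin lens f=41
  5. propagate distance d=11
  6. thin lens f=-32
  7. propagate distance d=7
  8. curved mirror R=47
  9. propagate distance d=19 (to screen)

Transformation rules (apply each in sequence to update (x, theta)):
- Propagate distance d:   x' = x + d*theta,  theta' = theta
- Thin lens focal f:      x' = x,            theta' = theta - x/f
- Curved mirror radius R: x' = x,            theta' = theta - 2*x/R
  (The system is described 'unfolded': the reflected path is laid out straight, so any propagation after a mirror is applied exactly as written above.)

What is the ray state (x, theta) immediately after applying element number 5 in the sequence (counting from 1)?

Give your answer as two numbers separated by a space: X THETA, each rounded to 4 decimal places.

Initial: x=-1.0000 theta=-0.2000
After 1 (propagate distance d=14): x=-3.8000 theta=-0.2000
After 2 (thin lens f=54): x=-3.8000 theta=-7/54 (≈-0.1296)
After 3 (propagate distance d=18): x=-92/15 (≈-6.1333) theta=-7/54 (≈-0.1296)
After 4 (thin lens f=41): x=-92/15 (≈-6.1333) theta=221/11070 (≈0.0200)
After 5 (propagate distance d=11): x=-13093/2214 (≈-5.9137) theta=221/11070 (≈0.0200)
Rounded to 4 decimal places: x = -5.9137, theta = 0.0200

Answer: -5.9137 0.0200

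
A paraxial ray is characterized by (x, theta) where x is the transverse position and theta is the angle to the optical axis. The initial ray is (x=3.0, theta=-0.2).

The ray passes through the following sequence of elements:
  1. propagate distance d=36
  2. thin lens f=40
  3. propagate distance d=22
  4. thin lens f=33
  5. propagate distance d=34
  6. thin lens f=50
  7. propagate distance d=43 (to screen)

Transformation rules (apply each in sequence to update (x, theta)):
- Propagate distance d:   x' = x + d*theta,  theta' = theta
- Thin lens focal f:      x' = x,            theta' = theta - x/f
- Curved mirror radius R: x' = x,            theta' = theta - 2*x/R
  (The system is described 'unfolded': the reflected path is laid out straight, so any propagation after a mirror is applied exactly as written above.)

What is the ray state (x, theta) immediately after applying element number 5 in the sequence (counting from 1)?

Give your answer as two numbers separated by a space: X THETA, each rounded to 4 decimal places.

Initial: x=3.0000 theta=-0.2000
After 1 (propagate distance d=36): x=-4.2000 theta=-0.2000
After 2 (thin lens f=40): x=-4.2000 theta=-0.0950
After 3 (propagate distance d=22): x=-6.2900 theta=-0.0950
After 4 (thin lens f=33): x=-6.2900 theta=631/6600 (≈0.0956)
After 5 (propagate distance d=34): x=-1003/330 (≈-3.0394) theta=631/6600 (≈0.0956)
Rounded to 4 decimal places: x = -3.0394, theta = 0.0956

Answer: -3.0394 0.0956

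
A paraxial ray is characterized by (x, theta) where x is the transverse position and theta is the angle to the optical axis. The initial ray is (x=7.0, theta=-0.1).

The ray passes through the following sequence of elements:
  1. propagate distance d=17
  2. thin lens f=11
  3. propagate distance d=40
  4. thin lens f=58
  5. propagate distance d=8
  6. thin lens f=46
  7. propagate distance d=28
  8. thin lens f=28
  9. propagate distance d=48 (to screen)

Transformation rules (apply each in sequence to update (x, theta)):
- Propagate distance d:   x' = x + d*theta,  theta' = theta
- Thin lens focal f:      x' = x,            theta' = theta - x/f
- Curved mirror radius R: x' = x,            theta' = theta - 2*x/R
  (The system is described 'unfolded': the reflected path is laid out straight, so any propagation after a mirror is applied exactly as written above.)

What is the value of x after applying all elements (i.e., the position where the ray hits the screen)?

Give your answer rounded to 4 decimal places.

Initial: x=7.0000 theta=-0.1000
After 1 (propagate distance d=17): x=5.3000 theta=-0.1000
After 2 (thin lens f=11): x=5.3000 theta=-32/55 (≈-0.5818)
After 3 (propagate distance d=40): x=-1977/110 (≈-17.9727) theta=-32/55 (≈-0.5818)
After 4 (thin lens f=58): x=-1977/110 (≈-17.9727) theta=-347/1276 (≈-0.2719)
After 5 (propagate distance d=8): x=-5843/290 (≈-20.1483) theta=-347/1276 (≈-0.2719)
After 6 (thin lens f=46): x=-5843/290 (≈-20.1483) theta=6092/36685 (≈0.1661)
After 7 (propagate distance d=28): x=-1137127/73370 (≈-15.4985) theta=6092/36685 (≈0.1661)
After 8 (thin lens f=28): x=-1137127/73370 (≈-15.4985) theta=5843/8120 (≈0.7196)
After 9 (propagate distance d=48 (to screen)): x=9779459/513590 (≈19.0414) theta=5843/8120 (≈0.7196)
Rounded to 4 decimal places: x = 19.0414

Answer: 19.0414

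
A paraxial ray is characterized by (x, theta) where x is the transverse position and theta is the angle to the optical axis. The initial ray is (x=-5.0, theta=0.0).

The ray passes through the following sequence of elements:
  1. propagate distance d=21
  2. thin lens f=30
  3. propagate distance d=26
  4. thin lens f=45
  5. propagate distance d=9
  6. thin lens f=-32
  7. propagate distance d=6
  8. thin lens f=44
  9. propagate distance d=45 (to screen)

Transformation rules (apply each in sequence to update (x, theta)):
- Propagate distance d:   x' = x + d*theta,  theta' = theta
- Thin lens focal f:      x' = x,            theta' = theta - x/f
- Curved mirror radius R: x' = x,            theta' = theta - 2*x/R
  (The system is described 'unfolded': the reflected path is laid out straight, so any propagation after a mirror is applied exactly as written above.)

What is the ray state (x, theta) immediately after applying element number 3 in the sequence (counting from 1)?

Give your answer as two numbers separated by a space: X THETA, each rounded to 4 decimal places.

Answer: -0.6667 0.1667

Derivation:
Initial: x=-5.0000 theta=0.0000
After 1 (propagate distance d=21): x=-5.0000 theta=0.0000
After 2 (thin lens f=30): x=-5.0000 theta=1/6 (≈0.1667)
After 3 (propagate distance d=26): x=-2/3 (≈-0.6667) theta=1/6 (≈0.1667)
Rounded to 4 decimal places: x = -0.6667, theta = 0.1667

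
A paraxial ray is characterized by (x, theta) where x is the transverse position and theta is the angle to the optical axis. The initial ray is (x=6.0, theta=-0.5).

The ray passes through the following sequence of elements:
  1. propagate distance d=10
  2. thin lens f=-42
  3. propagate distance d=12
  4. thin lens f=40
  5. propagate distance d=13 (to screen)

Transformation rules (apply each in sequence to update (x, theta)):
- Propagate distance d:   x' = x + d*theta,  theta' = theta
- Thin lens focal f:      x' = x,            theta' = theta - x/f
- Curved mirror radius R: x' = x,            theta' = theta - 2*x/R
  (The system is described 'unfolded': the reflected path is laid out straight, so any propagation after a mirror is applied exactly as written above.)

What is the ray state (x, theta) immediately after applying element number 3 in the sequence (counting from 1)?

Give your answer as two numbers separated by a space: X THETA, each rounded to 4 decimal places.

Answer: -4.7143 -0.4762

Derivation:
Initial: x=6.0000 theta=-0.5000
After 1 (propagate distance d=10): x=1.0000 theta=-0.5000
After 2 (thin lens f=-42): x=1.0000 theta=-10/21 (≈-0.4762)
After 3 (propagate distance d=12): x=-33/7 (≈-4.7143) theta=-10/21 (≈-0.4762)
Rounded to 4 decimal places: x = -4.7143, theta = -0.4762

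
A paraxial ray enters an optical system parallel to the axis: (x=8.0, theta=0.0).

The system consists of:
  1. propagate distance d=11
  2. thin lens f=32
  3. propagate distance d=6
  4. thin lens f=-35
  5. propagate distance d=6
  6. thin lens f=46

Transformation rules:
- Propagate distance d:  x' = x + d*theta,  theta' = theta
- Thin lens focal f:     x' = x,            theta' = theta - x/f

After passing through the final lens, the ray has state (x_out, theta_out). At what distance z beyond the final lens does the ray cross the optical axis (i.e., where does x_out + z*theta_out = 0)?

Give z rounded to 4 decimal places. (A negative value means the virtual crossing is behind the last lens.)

Initial: x=8.0000 theta=0.0000
After 1 (propagate distance d=11): x=8.0000 theta=0.0000
After 2 (thin lens f=32): x=8.0000 theta=-0.2500
After 3 (propagate distance d=6): x=6.5000 theta=-0.2500
After 4 (thin lens f=-35): x=6.5000 theta=-9/140 (≈-0.0643)
After 5 (propagate distance d=6): x=214/35 (≈6.1143) theta=-9/140 (≈-0.0643)
After 6 (thin lens f=46): x=214/35 (≈6.1143) theta=-127/644 (≈-0.1972)
z_focus = -x_out/theta_out = -(214/35)/(-127/644) = 19688/635 ≈ 31.0047
Rounded to 4 decimal places: z = 31.0047

Answer: 31.0047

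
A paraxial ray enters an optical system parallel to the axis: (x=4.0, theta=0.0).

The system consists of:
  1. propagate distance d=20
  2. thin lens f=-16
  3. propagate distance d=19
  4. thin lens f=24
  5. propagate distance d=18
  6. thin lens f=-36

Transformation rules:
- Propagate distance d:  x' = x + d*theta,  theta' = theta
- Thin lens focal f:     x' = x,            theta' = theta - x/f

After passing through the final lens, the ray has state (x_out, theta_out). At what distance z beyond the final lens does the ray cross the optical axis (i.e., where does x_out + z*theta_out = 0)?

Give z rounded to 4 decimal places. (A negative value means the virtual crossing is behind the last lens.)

Initial: x=4.0000 theta=0.0000
After 1 (propagate distance d=20): x=4.0000 theta=0.0000
After 2 (thin lens f=-16): x=4.0000 theta=0.2500
After 3 (propagate distance d=19): x=8.7500 theta=0.2500
After 4 (thin lens f=24): x=8.7500 theta=-11/96 (≈-0.1146)
After 5 (propagate distance d=18): x=6.6875 theta=-11/96 (≈-0.1146)
After 6 (thin lens f=-36): x=6.6875 theta=41/576 (≈0.0712)
z_focus = -x_out/theta_out = -(6.6875)/(41/576) = -3852/41 ≈ -93.9512
Rounded to 4 decimal places: z = -93.9512

Answer: -93.9512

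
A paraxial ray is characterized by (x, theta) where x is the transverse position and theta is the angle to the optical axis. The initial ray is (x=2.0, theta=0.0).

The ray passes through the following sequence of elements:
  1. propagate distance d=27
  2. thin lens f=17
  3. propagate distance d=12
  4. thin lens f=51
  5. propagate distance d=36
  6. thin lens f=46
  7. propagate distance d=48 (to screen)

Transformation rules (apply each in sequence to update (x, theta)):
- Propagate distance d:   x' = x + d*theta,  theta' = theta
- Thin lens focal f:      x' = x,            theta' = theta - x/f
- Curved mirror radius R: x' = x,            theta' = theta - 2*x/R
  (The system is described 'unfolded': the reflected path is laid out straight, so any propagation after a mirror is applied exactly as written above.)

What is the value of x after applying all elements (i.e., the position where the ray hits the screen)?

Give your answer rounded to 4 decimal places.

Answer: -6.0241

Derivation:
Initial: x=2.0000 theta=0.0000
After 1 (propagate distance d=27): x=2.0000 theta=0.0000
After 2 (thin lens f=17): x=2.0000 theta=-2/17 (≈-0.1176)
After 3 (propagate distance d=12): x=10/17 (≈0.5882) theta=-2/17 (≈-0.1176)
After 4 (thin lens f=51): x=10/17 (≈0.5882) theta=-112/867 (≈-0.1292)
After 5 (propagate distance d=36): x=-1174/289 (≈-4.0623) theta=-112/867 (≈-0.1292)
After 6 (thin lens f=46): x=-1174/289 (≈-4.0623) theta=-815/19941 (≈-0.0409)
After 7 (propagate distance d=48 (to screen)): x=-40042/6647 (≈-6.0241) theta=-815/19941 (≈-0.0409)
Rounded to 4 decimal places: x = -6.0241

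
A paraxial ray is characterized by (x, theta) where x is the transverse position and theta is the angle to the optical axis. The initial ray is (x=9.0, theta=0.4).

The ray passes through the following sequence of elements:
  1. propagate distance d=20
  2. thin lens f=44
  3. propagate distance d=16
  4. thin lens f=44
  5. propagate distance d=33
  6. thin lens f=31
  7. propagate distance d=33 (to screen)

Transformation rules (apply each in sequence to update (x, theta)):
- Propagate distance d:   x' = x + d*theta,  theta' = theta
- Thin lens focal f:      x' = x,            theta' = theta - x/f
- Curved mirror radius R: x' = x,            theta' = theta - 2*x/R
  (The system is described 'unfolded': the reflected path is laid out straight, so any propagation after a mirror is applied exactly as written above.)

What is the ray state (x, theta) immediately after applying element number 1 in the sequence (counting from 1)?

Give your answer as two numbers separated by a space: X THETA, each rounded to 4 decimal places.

Initial: x=9.0000 theta=0.4000
After 1 (propagate distance d=20): x=17.0000 theta=0.4000
Rounded to 4 decimal places: x = 17.0000, theta = 0.4000

Answer: 17.0000 0.4000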